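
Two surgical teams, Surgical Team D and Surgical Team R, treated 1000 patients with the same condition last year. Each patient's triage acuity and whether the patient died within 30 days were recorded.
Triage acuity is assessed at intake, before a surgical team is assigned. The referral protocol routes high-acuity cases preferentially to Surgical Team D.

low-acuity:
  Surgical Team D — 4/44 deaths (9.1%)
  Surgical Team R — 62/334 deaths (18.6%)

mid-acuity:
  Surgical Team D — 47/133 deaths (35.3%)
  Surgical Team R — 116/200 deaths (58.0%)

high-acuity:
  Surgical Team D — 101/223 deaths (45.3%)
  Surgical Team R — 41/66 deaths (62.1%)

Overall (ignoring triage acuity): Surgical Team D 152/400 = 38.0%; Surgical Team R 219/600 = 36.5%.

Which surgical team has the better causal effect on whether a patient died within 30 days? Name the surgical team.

Surgical Team D

Triage acuity differs across surgical teams for reasons unrelated to any effect of the surgical team itself, and it separately predicts the outcome — a classic confounder. We must compare within triage acuity levels.
Within each level — low-acuity: 9.1% vs 18.6%; mid-acuity: 35.3% vs 58.0%; high-acuity: 45.3% vs 62.1% — Surgical Team D is lower every time.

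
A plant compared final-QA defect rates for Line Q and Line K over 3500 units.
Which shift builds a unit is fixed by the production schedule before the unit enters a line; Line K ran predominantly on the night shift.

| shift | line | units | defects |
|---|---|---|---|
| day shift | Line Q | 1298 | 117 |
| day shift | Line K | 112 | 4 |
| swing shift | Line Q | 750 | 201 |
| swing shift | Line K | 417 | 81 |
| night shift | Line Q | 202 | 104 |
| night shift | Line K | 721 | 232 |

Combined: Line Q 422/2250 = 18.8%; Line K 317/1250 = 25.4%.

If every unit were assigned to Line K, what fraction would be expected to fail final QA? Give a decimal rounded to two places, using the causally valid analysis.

0.16

Shift is set before the line has any effect — it is not caused by the line — and it independently drives the outcome. That makes it a confounder, so the causal comparison is within shift levels.
Standardising Line K to the population shift mix: 0.403·4/112 + 0.333·81/417 + 0.264·232/721 = 0.164.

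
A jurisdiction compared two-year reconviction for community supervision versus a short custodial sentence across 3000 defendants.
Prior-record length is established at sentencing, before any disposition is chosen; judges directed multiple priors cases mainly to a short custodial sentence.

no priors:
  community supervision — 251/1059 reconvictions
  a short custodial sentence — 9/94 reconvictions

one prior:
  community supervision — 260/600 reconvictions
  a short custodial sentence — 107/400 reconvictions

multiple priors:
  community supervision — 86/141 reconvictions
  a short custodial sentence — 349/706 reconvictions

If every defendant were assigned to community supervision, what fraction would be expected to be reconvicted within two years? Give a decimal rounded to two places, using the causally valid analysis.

The stratified and pooled comparisons disagree (a short custodial sentence wins within each prior-record length; community supervision wins overall), so the answer turns on the causal role of prior-record length.
Prior-record length is set before the disposition has any effect — it is not caused by the disposition — and it independently drives the outcome. That makes it a confounder, so the causal comparison is within prior-record length levels.
Standardising community supervision to the population prior-record length mix: 0.384·251/1059 + 0.333·260/600 + 0.282·86/141 = 0.408.

0.41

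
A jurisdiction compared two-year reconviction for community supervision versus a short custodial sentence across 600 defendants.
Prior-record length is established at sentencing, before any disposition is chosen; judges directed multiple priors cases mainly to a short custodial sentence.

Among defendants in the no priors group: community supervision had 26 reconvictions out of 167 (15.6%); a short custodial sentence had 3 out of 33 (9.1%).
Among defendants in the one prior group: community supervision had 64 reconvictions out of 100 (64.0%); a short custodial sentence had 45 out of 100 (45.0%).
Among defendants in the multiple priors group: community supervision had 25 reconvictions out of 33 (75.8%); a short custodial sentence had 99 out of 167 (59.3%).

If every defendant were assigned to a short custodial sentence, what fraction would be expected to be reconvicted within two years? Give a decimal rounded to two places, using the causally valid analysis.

The prior-record length-specific comparison favours a short custodial sentence throughout, but the pooled figures favour community supervision. The question is whether to condition on prior-record length.
Prior-record length differs across dispositions for reasons unrelated to any effect of the disposition itself, and it separately predicts the outcome — a classic confounder. We must compare within prior-record length levels.
Standardising a short custodial sentence to the population prior-record length mix: 0.333·3/33 + 0.333·45/100 + 0.333·99/167 = 0.378.

0.38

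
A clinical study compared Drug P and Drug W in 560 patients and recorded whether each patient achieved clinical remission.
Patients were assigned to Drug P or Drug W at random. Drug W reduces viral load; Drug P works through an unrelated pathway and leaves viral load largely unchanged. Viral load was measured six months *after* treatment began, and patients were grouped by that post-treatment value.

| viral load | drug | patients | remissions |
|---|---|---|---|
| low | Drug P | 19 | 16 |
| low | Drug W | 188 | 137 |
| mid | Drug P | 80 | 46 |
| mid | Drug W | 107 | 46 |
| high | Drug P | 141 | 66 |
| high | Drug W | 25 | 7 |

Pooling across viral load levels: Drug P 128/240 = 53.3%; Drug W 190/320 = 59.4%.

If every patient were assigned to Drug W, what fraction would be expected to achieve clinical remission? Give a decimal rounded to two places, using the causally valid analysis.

0.59

Viral load here is a post-treatment variable shaped by the drug; conditioning on it would introduce bias rather than remove it. The overall comparison is the causal one.
So P(outcome | do(Drug W)) is just the pooled rate for Drug W: 190/320 = 0.594.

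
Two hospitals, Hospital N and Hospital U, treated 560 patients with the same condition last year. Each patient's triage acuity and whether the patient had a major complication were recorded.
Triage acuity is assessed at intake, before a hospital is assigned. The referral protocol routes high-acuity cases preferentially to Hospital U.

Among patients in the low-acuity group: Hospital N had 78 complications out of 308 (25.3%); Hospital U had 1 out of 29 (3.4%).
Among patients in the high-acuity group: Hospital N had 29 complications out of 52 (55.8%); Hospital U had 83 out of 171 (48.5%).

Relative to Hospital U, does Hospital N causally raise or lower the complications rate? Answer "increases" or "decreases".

increases

Since triage acuity is a pre-existing factor (not a product of the hospital) and it affects the outcome on its own, it is a confounder. The stratified rates, not the pooled rate, identify the causal effect.
Within each level — low-acuity: 25.3% vs 3.4%; high-acuity: 55.8% vs 48.5% — Hospital U is lower every time.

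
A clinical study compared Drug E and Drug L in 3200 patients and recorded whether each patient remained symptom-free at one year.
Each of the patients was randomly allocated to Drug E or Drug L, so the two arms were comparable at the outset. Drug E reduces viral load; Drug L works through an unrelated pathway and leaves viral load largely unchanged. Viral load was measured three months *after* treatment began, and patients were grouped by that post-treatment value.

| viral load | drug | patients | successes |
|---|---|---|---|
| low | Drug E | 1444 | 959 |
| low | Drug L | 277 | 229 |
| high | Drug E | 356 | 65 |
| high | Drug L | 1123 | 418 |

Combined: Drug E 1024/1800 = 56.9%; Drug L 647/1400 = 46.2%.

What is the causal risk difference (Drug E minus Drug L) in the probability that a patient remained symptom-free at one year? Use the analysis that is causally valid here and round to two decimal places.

Within every viral load level Drug L has the higher rate, yet pooled Drug E does — Simpson's reversal.
Viral load here is a post-treatment variable shaped by the drug; conditioning on it would introduce bias rather than remove it. The overall comparison is the causal one.
The causal difference is the pooled difference: 0.569 − 0.462 = +0.107.

+0.11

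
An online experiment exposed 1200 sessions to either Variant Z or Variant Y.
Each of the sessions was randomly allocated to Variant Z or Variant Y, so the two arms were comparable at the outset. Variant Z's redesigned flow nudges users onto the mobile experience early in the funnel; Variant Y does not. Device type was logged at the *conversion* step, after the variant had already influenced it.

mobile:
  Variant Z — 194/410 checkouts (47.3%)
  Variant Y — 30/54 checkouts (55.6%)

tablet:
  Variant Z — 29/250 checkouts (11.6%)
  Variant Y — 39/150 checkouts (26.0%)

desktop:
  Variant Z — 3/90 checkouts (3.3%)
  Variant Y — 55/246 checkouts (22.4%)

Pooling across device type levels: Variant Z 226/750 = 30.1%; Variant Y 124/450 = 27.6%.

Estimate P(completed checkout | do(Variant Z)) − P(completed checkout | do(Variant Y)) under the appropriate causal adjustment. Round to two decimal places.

Stratifying would compare variants among sessions the variants themselves sorted into device type groups — a form of selection on an intermediate. The unconditioned pooled rates give the total causal effect.
The causal difference is the pooled difference: 0.301 − 0.276 = +0.026.

+0.03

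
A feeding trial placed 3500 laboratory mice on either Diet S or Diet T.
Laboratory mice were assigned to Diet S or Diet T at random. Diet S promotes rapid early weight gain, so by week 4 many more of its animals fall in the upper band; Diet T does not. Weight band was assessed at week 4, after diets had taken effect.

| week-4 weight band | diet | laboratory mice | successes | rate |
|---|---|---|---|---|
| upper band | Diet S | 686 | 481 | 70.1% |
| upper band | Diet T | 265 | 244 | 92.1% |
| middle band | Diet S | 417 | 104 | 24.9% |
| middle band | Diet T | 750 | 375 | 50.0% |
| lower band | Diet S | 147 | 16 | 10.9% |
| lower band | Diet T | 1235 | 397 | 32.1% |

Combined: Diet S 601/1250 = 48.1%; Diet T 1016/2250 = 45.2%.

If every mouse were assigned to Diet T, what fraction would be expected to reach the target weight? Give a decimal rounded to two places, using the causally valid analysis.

The distribution of week-4 weight band is itself part of what the diet does — it is an intermediate outcome. Holding it fixed would remove that part of the effect; the total effect is the pooled difference.
So P(outcome | do(Diet T)) is just the pooled rate for Diet T: 1016/2250 = 0.452.

0.45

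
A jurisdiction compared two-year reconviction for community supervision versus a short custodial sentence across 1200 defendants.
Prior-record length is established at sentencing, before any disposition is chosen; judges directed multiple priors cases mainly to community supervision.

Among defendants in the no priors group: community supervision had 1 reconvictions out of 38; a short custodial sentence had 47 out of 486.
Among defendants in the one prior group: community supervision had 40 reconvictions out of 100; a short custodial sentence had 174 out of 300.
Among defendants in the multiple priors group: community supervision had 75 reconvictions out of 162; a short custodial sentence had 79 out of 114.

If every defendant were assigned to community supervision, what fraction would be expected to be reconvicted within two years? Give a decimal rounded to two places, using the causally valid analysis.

community supervision is lower inside every prior-record length stratum but a short custodial sentence is lower in aggregate. Whether to stratify depends on how prior-record length relates to the disposition.
Prior-record length is set before the disposition has any effect — it is not caused by the disposition — and it independently drives the outcome. That makes it a confounder, so the causal comparison is within prior-record length levels.
Standardising community supervision to the population prior-record length mix: 0.437·1/38 + 0.333·40/100 + 0.230·75/162 = 0.251.

0.25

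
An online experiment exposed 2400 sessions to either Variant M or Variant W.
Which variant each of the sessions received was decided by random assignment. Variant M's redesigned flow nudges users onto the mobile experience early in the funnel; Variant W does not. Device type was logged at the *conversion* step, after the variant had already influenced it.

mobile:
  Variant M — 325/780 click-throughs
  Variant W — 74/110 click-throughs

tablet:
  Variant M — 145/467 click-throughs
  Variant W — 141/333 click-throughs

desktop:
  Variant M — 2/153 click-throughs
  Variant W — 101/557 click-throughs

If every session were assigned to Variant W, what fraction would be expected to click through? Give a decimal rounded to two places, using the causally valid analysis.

0.32

Device type is downstream of the variant. One should not condition on a consequence of treatment, so the overall rates are the right comparison.
So P(outcome | do(Variant W)) is just the pooled rate for Variant W: 316/1000 = 0.316.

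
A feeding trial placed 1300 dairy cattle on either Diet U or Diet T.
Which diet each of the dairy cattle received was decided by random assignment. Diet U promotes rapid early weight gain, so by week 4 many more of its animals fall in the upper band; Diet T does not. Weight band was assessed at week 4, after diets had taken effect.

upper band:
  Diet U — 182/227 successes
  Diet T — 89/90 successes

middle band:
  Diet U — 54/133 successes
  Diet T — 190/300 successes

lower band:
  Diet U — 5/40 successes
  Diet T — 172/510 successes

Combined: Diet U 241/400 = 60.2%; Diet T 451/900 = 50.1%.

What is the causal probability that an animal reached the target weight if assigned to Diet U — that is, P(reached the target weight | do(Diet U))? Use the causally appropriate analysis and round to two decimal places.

0.60

The distribution of week-4 weight band is itself part of what the diet does — it is an intermediate outcome. Holding it fixed would remove that part of the effect; the total effect is the pooled difference.
So P(outcome | do(Diet U)) is just the pooled rate for Diet U: 241/400 = 0.603.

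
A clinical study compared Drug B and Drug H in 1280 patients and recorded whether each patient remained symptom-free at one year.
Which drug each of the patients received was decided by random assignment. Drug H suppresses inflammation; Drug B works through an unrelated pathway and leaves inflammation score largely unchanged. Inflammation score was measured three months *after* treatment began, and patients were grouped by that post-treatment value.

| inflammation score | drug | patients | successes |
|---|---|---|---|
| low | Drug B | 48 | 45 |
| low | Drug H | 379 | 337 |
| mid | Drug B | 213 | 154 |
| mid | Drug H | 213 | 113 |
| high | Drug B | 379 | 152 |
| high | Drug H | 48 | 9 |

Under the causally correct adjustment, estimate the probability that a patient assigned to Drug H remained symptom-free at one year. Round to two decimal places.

Drug B is higher inside every inflammation score stratum but Drug H is higher in aggregate. Whether to stratify depends on how inflammation score relates to the drug.
Stratifying would compare drugs among patients the drugs themselves sorted into inflammation score groups — a form of selection on an intermediate. The unconditioned pooled rates give the total causal effect.
So P(outcome | do(Drug H)) is just the pooled rate for Drug H: 459/640 = 0.717.

0.72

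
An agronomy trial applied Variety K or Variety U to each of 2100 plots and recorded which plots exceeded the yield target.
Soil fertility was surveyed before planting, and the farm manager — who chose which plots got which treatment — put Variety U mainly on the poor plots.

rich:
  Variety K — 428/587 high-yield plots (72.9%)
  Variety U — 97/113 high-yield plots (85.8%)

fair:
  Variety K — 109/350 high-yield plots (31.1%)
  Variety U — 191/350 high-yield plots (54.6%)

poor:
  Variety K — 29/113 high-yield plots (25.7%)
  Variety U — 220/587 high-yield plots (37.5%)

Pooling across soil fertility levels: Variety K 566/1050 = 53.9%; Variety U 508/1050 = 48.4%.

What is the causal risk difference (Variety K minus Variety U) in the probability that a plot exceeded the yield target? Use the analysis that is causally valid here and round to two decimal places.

-0.16

The stratified and pooled comparisons disagree (Variety U wins within each soil fertility; Variety K wins overall), so the answer turns on the causal role of soil fertility.
Soil fertility differs across varietys for reasons unrelated to any effect of the variety itself, and it separately predicts the outcome — a classic confounder. We must compare within soil fertility levels.
Adjusting over the population distribution of soil fertility: 0.333·(0.729−0.858) + 0.333·(0.311−0.546) + 0.333·(0.257−0.375) = -0.161.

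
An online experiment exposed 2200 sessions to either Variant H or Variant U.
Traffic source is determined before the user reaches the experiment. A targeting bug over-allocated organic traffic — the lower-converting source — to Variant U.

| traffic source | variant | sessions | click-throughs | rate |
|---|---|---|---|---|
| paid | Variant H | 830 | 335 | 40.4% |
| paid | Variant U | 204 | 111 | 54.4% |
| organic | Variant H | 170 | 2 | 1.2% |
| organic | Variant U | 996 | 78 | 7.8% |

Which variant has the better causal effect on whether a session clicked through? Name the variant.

Variant U

The traffic source-specific comparison favours Variant U throughout, but the pooled figures favour Variant H. The question is whether to condition on traffic source.
The imbalance in traffic source arose from how sessions were allocated, not from anything the variant did; and traffic source independently affects the outcome. The pooled gap is confounded — condition on traffic source.
Within each level — paid: 40.4% vs 54.4%; organic: 1.2% vs 7.8% — Variant U is higher every time.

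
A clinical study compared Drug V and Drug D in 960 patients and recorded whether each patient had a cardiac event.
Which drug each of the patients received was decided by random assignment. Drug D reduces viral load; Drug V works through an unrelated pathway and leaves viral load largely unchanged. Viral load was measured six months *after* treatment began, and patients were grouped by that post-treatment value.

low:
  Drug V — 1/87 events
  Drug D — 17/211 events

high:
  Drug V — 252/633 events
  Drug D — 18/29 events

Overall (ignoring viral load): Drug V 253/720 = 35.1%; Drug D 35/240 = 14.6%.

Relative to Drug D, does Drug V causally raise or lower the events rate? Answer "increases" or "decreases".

increases

Viral load here is a post-treatment variable shaped by the drug; conditioning on it would introduce bias rather than remove it. The overall comparison is the causal one.
Pooled: Drug V 35.1% vs Drug D 14.6%; Drug D is lower overall.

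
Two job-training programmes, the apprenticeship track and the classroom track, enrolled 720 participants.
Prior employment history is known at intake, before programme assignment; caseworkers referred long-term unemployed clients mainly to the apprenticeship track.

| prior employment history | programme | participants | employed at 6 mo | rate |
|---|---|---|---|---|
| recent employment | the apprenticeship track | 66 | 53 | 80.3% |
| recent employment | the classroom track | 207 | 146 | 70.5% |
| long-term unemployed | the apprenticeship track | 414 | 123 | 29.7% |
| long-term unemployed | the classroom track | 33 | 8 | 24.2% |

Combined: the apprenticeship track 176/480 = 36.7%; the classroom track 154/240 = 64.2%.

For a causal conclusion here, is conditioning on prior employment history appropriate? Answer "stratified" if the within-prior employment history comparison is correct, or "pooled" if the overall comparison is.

stratified

Within every prior employment history level the apprenticeship track has the higher rate, yet pooled the classroom track does — Simpson's reversal.
Prior employment history differs across programmes for reasons unrelated to any effect of the programme itself, and it separately predicts the outcome — a classic confounder. We must compare within prior employment history levels.
Within each level — recent employment: 80.3% vs 70.5%; long-term unemployed: 29.7% vs 24.2% — the apprenticeship track is higher every time.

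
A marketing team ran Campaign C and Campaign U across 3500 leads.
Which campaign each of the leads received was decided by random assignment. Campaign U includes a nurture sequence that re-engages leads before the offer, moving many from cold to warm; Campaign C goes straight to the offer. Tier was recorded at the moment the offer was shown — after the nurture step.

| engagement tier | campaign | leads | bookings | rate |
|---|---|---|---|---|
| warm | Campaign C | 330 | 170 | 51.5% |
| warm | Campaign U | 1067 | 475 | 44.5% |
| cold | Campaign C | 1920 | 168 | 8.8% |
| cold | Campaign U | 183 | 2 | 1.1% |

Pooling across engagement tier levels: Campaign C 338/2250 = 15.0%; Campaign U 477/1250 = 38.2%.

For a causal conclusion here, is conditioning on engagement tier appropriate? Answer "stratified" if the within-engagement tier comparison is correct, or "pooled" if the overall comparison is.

The stratified and pooled comparisons disagree (Campaign C wins within each engagement tier; Campaign U wins overall), so the answer turns on the causal role of engagement tier.
Because the campaign influences engagement tier, engagement tier is a post-treatment mediator, not a confounder. Stratifying on it would bias the estimate; the causal effect is the crude pooled difference.
Pooled: Campaign C 15.0% vs Campaign U 38.2%; Campaign U is higher overall.

pooled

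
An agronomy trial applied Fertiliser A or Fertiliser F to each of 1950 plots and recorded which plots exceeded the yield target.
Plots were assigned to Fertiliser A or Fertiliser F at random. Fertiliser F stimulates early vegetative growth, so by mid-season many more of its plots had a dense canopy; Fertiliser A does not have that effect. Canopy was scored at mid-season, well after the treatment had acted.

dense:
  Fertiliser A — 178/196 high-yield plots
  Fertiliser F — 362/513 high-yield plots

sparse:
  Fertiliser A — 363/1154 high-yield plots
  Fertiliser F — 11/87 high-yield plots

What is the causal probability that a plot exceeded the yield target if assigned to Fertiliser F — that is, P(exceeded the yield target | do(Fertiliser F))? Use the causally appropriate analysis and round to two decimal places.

0.62

The mid-season canopy-specific comparison favours Fertiliser A throughout, but the pooled figures favour Fertiliser F. The question is whether to condition on mid-season canopy.
Mid-season canopy is recorded after the fertiliser and is itself shifted by it — it sits on the causal path from fertiliser to outcome. Conditioning on a mediator would strip out part of the effect we want; the pooled comparison gives the total causal effect.
So P(outcome | do(Fertiliser F)) is just the pooled rate for Fertiliser F: 373/600 = 0.622.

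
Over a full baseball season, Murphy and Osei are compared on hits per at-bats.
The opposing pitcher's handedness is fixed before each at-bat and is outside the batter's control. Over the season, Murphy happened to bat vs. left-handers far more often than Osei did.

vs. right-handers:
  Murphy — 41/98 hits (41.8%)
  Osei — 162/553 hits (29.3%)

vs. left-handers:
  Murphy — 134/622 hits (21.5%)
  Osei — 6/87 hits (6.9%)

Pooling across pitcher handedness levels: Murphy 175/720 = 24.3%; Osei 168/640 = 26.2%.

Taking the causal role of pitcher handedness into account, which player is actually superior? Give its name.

The imbalance in pitcher handedness arose from how at-bats were allocated, not from anything the player did; and pitcher handedness independently affects the outcome. The pooled gap is confounded — condition on pitcher handedness.
Within each level — vs. right-handers: 41.8% vs 29.3%; vs. left-handers: 21.5% vs 6.9% — Murphy is higher every time.

Murphy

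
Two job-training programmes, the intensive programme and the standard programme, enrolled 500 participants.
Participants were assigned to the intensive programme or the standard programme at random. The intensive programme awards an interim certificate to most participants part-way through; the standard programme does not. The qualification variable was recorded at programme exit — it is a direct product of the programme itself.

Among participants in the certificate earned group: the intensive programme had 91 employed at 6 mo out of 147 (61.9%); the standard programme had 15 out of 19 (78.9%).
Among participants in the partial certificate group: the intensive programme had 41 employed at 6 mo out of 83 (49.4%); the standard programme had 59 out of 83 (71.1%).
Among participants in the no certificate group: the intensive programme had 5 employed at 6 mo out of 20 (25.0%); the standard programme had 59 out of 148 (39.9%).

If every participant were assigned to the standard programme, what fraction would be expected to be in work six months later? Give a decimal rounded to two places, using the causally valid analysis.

The stratified and pooled comparisons disagree (the standard programme wins within each qualification attained during the programme; the intensive programme wins overall), so the answer turns on the causal role of qualification attained during the programme.
Because the programme influences qualification attained during the programme, qualification attained during the programme is a post-treatment mediator, not a confounder. Stratifying on it would bias the estimate; the causal effect is the crude pooled difference.
So P(outcome | do(the standard programme)) is just the pooled rate for the standard programme: 133/250 = 0.532.

0.53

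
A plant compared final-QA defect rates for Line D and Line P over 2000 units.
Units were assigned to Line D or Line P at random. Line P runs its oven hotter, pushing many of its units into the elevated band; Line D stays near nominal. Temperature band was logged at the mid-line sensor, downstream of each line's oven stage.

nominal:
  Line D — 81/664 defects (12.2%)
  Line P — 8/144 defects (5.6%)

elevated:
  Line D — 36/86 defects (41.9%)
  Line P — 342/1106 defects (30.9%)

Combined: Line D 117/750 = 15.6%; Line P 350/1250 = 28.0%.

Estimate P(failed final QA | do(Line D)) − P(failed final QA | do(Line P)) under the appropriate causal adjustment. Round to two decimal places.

The in-process temperature band-specific comparison favours Line P throughout, but the pooled figures favour Line D. The question is whether to condition on in-process temperature band.
Stratifying would compare lines among units the lines themselves sorted into in-process temperature band groups — a form of selection on an intermediate. The unconditioned pooled rates give the total causal effect.
The causal difference is the pooled difference: 0.156 − 0.280 = -0.124.

-0.12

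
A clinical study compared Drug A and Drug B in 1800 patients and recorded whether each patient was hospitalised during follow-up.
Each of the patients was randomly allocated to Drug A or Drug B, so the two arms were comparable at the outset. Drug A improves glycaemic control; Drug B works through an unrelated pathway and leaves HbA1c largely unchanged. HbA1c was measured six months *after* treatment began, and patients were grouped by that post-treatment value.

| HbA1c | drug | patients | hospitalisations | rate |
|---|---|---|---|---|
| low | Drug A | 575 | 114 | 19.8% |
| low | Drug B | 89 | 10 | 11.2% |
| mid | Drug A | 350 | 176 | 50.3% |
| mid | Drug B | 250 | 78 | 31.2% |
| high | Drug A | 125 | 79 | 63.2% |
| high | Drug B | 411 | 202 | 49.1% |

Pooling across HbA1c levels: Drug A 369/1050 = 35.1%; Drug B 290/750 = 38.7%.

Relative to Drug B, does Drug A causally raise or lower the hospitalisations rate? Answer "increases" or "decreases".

HbA1c is recorded after the drug and is itself shifted by it — it sits on the causal path from drug to outcome. Conditioning on a mediator would strip out part of the effect we want; the pooled comparison gives the total causal effect.
Pooled: Drug A 35.1% vs Drug B 38.7%; Drug A is lower overall.

decreases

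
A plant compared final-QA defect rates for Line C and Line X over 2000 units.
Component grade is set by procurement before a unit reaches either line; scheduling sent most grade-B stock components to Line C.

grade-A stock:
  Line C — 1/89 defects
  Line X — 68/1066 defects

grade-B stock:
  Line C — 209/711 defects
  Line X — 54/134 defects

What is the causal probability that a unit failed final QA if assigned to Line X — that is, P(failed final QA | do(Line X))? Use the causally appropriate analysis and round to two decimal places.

Here component grade is a common cause — it drives both which line a case falls under and the outcome. The crude comparison mixes populations; the stratum-specific rates are the causally relevant ones.
Standardising Line X to the population component grade mix: 0.578·68/1066 + 0.422·54/134 = 0.207.

0.21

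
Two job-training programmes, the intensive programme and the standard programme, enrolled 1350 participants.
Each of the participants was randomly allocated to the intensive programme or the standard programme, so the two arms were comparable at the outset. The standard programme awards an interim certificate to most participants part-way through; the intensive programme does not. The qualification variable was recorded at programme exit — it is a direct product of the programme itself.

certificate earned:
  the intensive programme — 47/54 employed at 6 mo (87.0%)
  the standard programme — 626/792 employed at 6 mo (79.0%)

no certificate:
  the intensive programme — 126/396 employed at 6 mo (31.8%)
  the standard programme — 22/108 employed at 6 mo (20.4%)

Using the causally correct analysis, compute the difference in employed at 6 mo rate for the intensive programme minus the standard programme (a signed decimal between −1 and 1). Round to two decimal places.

-0.34

Because the programme influences qualification attained during the programme, qualification attained during the programme is a post-treatment mediator, not a confounder. Stratifying on it would bias the estimate; the causal effect is the crude pooled difference.
The causal difference is the pooled difference: 0.384 − 0.720 = -0.336.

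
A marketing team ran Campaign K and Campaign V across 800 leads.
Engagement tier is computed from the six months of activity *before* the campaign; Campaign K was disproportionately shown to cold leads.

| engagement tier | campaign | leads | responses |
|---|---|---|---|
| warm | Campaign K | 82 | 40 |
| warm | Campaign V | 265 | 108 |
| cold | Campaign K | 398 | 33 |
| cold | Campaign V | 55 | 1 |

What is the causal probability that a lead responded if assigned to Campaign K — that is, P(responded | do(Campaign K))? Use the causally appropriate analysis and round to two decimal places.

0.26

Nothing the campaign does changes engagement tier; the imbalance is an allocation artefact. With engagement tier also predicting the outcome, the pooled figure is confounded, and the within-stratum comparison is the causal one.
Standardising Campaign K to the population engagement tier mix: 0.434·40/82 + 0.566·33/398 = 0.259.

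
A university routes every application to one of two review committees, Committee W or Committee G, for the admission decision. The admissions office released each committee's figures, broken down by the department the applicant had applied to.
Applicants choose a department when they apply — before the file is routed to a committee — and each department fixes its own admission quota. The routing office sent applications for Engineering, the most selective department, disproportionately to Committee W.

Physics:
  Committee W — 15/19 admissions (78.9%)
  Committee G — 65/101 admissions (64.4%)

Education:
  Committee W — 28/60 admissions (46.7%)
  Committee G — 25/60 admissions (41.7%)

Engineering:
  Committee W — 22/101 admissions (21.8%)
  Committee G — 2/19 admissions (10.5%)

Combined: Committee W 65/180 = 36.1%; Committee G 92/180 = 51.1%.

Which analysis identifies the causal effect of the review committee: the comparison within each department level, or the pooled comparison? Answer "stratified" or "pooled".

stratified

The department-specific comparison favours Committee W throughout, but the pooled figures favour Committee G. The question is whether to condition on department.
Department differs across review committees for reasons unrelated to any effect of the review committee itself, and it separately predicts the outcome — a classic confounder. We must compare within department levels.
Within each level — Physics: 78.9% vs 64.4%; Education: 46.7% vs 41.7%; Engineering: 21.8% vs 10.5% — Committee W is higher every time.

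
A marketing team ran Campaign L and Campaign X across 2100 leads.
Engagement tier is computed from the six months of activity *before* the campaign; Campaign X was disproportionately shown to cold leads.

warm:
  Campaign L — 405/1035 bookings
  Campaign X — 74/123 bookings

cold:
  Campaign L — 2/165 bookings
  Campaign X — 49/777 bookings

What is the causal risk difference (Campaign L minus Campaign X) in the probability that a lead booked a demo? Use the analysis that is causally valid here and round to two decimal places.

-0.14

The engagement tier-specific comparison favours Campaign X throughout, but the pooled figures favour Campaign L. The question is whether to condition on engagement tier.
Nothing the campaign does changes engagement tier; the imbalance is an allocation artefact. With engagement tier also predicting the outcome, the pooled figure is confounded, and the within-stratum comparison is the causal one.
Adjusting over the population distribution of engagement tier: 0.551·(0.391−0.602) + 0.449·(0.012−0.063) = -0.139.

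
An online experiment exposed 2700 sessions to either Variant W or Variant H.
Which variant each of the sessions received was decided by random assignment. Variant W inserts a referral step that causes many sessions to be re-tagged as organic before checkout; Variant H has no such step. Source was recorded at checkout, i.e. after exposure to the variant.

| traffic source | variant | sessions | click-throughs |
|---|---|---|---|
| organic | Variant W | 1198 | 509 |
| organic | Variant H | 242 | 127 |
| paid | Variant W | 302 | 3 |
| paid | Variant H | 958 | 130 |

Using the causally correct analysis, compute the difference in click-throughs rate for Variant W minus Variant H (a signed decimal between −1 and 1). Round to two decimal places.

+0.13

The traffic source-specific comparison favours Variant H throughout, but the pooled figures favour Variant W. The question is whether to condition on traffic source.
Traffic source lies on the pathway variant → traffic source → outcome, so adjusting for it blocks the indirect effect. For the total causal effect of variant, use the unadjusted pooled rates.
The causal difference is the pooled difference: 0.341 − 0.214 = +0.127.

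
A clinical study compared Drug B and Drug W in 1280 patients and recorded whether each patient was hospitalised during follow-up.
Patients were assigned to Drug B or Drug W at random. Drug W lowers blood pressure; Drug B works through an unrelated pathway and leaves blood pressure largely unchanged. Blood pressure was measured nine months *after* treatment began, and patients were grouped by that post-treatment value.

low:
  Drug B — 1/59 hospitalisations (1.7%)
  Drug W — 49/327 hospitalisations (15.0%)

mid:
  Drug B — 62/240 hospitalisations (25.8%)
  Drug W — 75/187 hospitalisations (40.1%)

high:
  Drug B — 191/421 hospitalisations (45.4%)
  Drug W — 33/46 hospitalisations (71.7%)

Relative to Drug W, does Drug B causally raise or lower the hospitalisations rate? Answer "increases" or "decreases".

increases

Within every blood pressure level Drug B has the lower rate, yet pooled Drug W does — Simpson's reversal.
Blood pressure here is a post-treatment variable shaped by the drug; conditioning on it would introduce bias rather than remove it. The overall comparison is the causal one.
Pooled: Drug B 35.3% vs Drug W 28.0%; Drug W is lower overall.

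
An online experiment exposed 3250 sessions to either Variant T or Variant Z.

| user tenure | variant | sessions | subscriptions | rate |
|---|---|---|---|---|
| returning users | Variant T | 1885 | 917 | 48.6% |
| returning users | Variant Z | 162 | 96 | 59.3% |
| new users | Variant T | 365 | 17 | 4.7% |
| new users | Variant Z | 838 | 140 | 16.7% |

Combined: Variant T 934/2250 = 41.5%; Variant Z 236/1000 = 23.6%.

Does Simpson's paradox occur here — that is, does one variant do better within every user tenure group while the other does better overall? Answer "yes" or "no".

yes

Within each user tenure level (returning users 48.6% vs 59.3%; new users 4.7% vs 16.7%), Variant Z has the higher rate every time. Pooled: 41.5% vs 23.6% — Variant T has the higher rate overall. The two comparisons disagree.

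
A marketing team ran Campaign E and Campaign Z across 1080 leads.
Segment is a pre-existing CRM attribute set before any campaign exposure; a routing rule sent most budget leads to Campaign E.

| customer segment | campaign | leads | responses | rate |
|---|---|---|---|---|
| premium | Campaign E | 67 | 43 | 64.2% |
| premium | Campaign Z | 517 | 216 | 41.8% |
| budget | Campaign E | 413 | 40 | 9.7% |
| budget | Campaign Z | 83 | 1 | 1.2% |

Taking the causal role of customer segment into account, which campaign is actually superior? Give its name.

Campaign E

The stratified and pooled comparisons disagree (Campaign E wins within each customer segment; Campaign Z wins overall), so the answer turns on the causal role of customer segment.
The imbalance in customer segment arose from how leads were allocated, not from anything the campaign did; and customer segment independently affects the outcome. The pooled gap is confounded — condition on customer segment.
Within each level — premium: 64.2% vs 41.8%; budget: 9.7% vs 1.2% — Campaign E is higher every time.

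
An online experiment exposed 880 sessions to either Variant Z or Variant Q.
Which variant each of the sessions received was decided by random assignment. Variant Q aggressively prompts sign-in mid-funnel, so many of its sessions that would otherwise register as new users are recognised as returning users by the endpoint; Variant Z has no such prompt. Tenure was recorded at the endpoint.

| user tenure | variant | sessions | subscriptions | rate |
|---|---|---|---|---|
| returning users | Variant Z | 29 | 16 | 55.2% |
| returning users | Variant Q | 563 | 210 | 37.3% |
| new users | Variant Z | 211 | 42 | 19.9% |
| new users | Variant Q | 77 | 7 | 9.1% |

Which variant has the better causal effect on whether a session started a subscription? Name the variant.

The distribution of user tenure is itself part of what the variant does — it is an intermediate outcome. Holding it fixed would remove that part of the effect; the total effect is the pooled difference.
Pooled: Variant Z 24.2% vs Variant Q 33.9%; Variant Q is higher overall.

Variant Q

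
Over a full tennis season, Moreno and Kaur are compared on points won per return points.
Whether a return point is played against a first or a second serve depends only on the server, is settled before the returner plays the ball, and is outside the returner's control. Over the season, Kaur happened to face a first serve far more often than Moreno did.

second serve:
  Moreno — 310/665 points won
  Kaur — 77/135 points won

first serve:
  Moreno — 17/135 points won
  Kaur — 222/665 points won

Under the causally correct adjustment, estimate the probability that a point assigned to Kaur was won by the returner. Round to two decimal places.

0.45

Since serve type is a pre-existing factor (not a product of the player) and it affects the outcome on its own, it is a confounder. The stratified rates, not the pooled rate, identify the causal effect.
Standardising Kaur to the population serve type mix: 0.500·77/135 + 0.500·222/665 = 0.452.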